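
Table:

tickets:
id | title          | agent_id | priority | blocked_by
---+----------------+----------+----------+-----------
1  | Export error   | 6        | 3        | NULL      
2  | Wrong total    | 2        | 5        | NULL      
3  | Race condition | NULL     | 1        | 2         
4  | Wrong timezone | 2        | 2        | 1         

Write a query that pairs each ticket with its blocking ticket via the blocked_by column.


This is a self-join: tickets is joined to a second copy of itself, matching each row's blocked_by to another row's id. Use LEFT JOIN so rows with blocked_by=NULL are kept.
  - ticket 1 (Export error): blocked_by=NULL -> NULL
  - ticket 2 (Wrong total): blocked_by=NULL -> NULL
  - ticket 3 (Race condition): blocked_by=2 -> Wrong total
  - ticket 4 (Wrong timezone): blocked_by=1 -> Export error

SQL:
SELECT a.title AS item, b.title AS blocked_by
FROM tickets a
LEFT JOIN tickets b ON a.blocked_by = b.id

Result:
item           | blocked_by  
---------------+-------------
Export error   | NULL        
Wrong total    | NULL        
Race condition | Wrong total 
Wrong timezone | Export error


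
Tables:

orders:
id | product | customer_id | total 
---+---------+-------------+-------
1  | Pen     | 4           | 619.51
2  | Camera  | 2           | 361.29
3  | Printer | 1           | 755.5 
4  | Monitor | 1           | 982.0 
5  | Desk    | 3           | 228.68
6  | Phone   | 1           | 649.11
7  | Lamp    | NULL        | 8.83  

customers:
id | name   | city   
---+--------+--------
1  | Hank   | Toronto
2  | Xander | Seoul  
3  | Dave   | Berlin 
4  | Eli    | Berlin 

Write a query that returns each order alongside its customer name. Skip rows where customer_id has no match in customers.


INNER JOIN keeps only orders rows whose customer_id matches an id in customers. Walk through each order:
  - order 1 (Pen): customer_id=4 -> matches Eli
  - order 2 (Camera): customer_id=2 -> matches Xander
  - order 3 (Printer): customer_id=1 -> matches Hank
  - order 4 (Monitor): customer_id=1 -> matches Hank
  - order 5 (Desk): customer_id=3 -> matches Dave
  - order 6 (Phone): customer_id=1 -> matches Hank
  - order 7 (Lamp): customer_id=NULL, no match -> dropped
So 1 of 7 rows is dropped.

SQL:
SELECT a.product, b.name AS customer
FROM orders a
INNER JOIN customers b ON a.customer_id = b.id

Result:
product | customer
--------+---------
Pen     | Eli     
Camera  | Xander  
Printer | Hank    
Monitor | Hank    
Desk    | Dave    
Phone   | Hank    


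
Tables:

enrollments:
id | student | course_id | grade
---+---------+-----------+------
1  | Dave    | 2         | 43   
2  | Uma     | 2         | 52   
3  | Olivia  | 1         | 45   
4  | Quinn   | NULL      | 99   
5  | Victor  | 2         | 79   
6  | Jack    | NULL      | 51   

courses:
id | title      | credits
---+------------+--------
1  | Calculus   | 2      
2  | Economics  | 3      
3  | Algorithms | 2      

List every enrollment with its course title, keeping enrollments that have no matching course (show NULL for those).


LEFT JOIN keeps every row from enrollments (the left table); where course_id has no match in courses, the course columns become NULL. Walk through each enrollment:
  - enrollment 1 (Dave): course_id=2 -> matches Economics
  - enrollment 2 (Uma): course_id=2 -> matches Economics
  - enrollment 3 (Olivia): course_id=1 -> matches Calculus
  - enrollment 4 (Quinn): course_id=NULL, no match -> kept with NULL
  - enrollment 5 (Victor): course_id=2 -> matches Economics
  - enrollment 6 (Jack): course_id=NULL, no match -> kept with NULL
All 6 rows appear; 2 have NULL course.

SQL:
SELECT a.student, b.title AS course
FROM enrollments a
LEFT JOIN courses b ON a.course_id = b.id

Result:
student | course   
--------+----------
Dave    | Economics
Uma     | Economics
Olivia  | Calculus 
Quinn   | NULL     
Victor  | Economics
Jack    | NULL     


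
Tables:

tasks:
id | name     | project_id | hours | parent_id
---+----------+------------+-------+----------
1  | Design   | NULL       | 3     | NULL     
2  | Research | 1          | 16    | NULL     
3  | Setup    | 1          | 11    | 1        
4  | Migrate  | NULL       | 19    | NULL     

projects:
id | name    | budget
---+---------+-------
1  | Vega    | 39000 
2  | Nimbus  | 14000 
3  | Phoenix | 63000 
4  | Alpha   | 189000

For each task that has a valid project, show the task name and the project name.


INNER JOIN keeps only tasks rows whose project_id matches an id in projects. Walk through each task:
  - task 1 (Design): project_id=NULL, no match -> dropped
  - task 2 (Research): project_id=1 -> matches Vega
  - task 3 (Setup): project_id=1 -> matches Vega
  - task 4 (Migrate): project_id=NULL, no match -> dropped
So 2 of 4 rows are dropped.

SQL:
SELECT a.name, b.name AS project
FROM tasks a
INNER JOIN projects b ON a.project_id = b.id

Result:
name     | project
---------+--------
Research | Vega   
Setup    | Vega   


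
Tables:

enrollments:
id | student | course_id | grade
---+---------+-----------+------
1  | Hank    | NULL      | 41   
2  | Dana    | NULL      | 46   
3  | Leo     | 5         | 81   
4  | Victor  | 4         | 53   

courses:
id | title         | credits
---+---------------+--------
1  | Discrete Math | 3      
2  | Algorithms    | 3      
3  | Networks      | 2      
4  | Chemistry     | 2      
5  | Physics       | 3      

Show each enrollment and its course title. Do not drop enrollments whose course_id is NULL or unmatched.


LEFT JOIN keeps every row from enrollments (the left table); where course_id has no match in courses, the course columns become NULL. Walk through each enrollment:
  - enrollment 1 (Hank): course_id=NULL, no match -> kept with NULL
  - enrollment 2 (Dana): course_id=NULL, no match -> kept with NULL
  - enrollment 3 (Leo): course_id=5 -> matches Physics
  - enrollment 4 (Victor): course_id=4 -> matches Chemistry
All 4 rows appear; 2 have NULL course.

SQL:
SELECT a.student, b.title AS course
FROM enrollments a
LEFT JOIN courses b ON a.course_id = b.id

Result:
student | course   
--------+----------
Hank    | NULL     
Dana    | NULL     
Leo     | Physics  
Victor  | Chemistry


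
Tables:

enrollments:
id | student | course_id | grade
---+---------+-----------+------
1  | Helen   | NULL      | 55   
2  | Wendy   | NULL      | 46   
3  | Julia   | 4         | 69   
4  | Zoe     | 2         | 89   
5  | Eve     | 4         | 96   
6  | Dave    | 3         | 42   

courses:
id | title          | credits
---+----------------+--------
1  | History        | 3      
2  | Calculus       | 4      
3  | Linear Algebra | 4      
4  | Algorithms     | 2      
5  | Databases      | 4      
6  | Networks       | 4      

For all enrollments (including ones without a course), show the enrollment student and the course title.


LEFT JOIN keeps every row from enrollments (the left table); where course_id has no match in courses, the course columns become NULL. Walk through each enrollment:
  - enrollment 1 (Helen): course_id=NULL, no match -> kept with NULL
  - enrollment 2 (Wendy): course_id=NULL, no match -> kept with NULL
  - enrollment 3 (Julia): course_id=4 -> matches Algorithms
  - enrollment 4 (Zoe): course_id=2 -> matches Calculus
  - enrollment 5 (Eve): course_id=4 -> matches Algorithms
  - enrollment 6 (Dave): course_id=3 -> matches Linear Algebra
All 6 rows appear; 2 have NULL course.

SQL:
SELECT a.student, b.title AS course
FROM enrollments a
LEFT JOIN courses b ON a.course_id = b.id

Result:
student | course        
--------+---------------
Helen   | NULL          
Wendy   | NULL          
Julia   | Algorithms    
Zoe     | Calculus      
Eve     | Algorithms    
Dave    | Linear Algebra


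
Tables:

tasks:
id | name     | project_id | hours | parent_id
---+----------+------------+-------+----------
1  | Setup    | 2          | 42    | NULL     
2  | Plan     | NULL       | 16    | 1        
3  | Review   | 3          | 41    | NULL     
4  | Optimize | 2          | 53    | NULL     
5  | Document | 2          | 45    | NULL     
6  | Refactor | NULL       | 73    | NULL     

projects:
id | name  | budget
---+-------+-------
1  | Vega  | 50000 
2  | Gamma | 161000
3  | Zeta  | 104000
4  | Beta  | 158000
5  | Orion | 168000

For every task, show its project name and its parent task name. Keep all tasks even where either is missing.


Two LEFT JOINs from the same base table tasks: one to projects via project_id, one to tasks itself via parent_id. Both are LEFT so every task is preserved.
Match against projects:
  - task 1 (Setup): project_id=2 -> matches Gamma
  - task 2 (Plan): project_id=NULL, no match -> kept with NULL
  - task 3 (Review): project_id=3 -> matches Zeta
  - task 4 (Optimize): project_id=2 -> matches Gamma
  - task 5 (Document): project_id=2 -> matches Gamma
  - task 6 (Refactor): project_id=NULL, no match -> kept with NULL
Match against tasks (self):
  - task 1 (Setup): parent_id=NULL -> NULL
  - task 2 (Plan): parent_id=1 -> Setup
  - task 3 (Review): parent_id=NULL -> NULL
  - task 4 (Optimize): parent_id=NULL -> NULL
  - task 5 (Document): parent_id=NULL -> NULL
  - task 6 (Refactor): parent_id=NULL -> NULL

SQL:
SELECT a.name, b.name AS project, c.name AS parent
FROM tasks a
LEFT JOIN projects b ON a.project_id = b.id
LEFT JOIN tasks c ON a.parent_id = c.id

Result:
name     | project | parent
---------+---------+-------
Setup    | Gamma   | NULL  
Plan     | NULL    | Setup 
Review   | Zeta    | NULL  
Optimize | Gamma   | NULL  
Document | Gamma   | NULL  
Refactor | NULL    | NULL  


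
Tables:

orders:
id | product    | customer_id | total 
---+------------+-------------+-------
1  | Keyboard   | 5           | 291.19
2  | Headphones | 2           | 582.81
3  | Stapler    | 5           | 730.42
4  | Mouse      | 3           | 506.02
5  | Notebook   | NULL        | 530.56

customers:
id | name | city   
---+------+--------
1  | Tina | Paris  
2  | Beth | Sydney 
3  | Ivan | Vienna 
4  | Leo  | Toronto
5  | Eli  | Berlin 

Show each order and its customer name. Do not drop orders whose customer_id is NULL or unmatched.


LEFT JOIN keeps every row from orders (the left table); where customer_id has no match in customers, the customer columns become NULL. Walk through each order:
  - order 1 (Keyboard): customer_id=5 -> matches Eli
  - order 2 (Headphones): customer_id=2 -> matches Beth
  - order 3 (Stapler): customer_id=5 -> matches Eli
  - order 4 (Mouse): customer_id=3 -> matches Ivan
  - order 5 (Notebook): customer_id=NULL, no match -> kept with NULL
All 5 rows appear; 1 has NULL customer.

SQL:
SELECT a.product, b.name AS customer
FROM orders a
LEFT JOIN customers b ON a.customer_id = b.id

Result:
product    | customer
-----------+---------
Keyboard   | Eli     
Headphones | Beth    
Stapler    | Eli     
Mouse      | Ivan    
Notebook   | NULL    


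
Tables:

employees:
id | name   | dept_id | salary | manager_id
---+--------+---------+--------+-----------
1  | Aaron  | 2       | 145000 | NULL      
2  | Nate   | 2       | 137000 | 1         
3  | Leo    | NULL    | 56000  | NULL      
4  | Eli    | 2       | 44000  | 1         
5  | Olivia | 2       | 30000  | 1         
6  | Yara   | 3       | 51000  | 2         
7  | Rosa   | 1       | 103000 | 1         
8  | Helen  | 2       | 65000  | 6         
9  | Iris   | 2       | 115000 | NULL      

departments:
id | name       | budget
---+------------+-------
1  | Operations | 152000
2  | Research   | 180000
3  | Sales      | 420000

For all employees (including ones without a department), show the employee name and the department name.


LEFT JOIN keeps every row from employees (the left table); where dept_id has no match in departments, the department columns become NULL. Walk through each employee:
  - employee 1 (Aaron): dept_id=2 -> matches Research
  - employee 2 (Nate): dept_id=2 -> matches Research
  - employee 3 (Leo): dept_id=NULL, no match -> kept with NULL
  - employee 4 (Eli): dept_id=2 -> matches Research
  - employee 5 (Olivia): dept_id=2 -> matches Research
  - employee 6 (Yara): dept_id=3 -> matches Sales
  - employee 7 (Rosa): dept_id=1 -> matches Operations
  - employee 8 (Helen): dept_id=2 -> matches Research
  - employee 9 (Iris): dept_id=2 -> matches Research
All 9 rows appear; 1 has NULL department.

SQL:
SELECT a.name, b.name AS department
FROM employees a
LEFT JOIN departments b ON a.dept_id = b.id

Result:
name   | department
-------+-----------
Aaron  | Research  
Nate   | Research  
Leo    | NULL      
Eli    | Research  
Olivia | Research  
Yara   | Sales     
Rosa   | Operations
Helen  | Research  
Iris   | Research  


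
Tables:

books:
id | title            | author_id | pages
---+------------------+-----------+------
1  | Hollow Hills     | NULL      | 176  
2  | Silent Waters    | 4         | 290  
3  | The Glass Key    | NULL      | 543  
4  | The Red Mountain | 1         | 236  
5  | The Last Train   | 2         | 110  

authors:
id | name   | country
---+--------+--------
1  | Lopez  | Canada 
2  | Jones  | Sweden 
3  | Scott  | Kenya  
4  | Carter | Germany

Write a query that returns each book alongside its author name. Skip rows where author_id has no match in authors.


INNER JOIN keeps only books rows whose author_id matches an id in authors. Walk through each book:
  - book 1 (Hollow Hills): author_id=NULL, no match -> dropped
  - book 2 (Silent Waters): author_id=4 -> matches Carter
  - book 3 (The Glass Key): author_id=NULL, no match -> dropped
  - book 4 (The Red Mountain): author_id=1 -> matches Lopez
  - book 5 (The Last Train): author_id=2 -> matches Jones
So 2 of 5 rows are dropped.

SQL:
SELECT a.title, b.name AS author
FROM books a
INNER JOIN authors b ON a.author_id = b.id

Result:
title            | author
-----------------+-------
Silent Waters    | Carter
The Red Mountain | Lopez 
The Last Train   | Jones 


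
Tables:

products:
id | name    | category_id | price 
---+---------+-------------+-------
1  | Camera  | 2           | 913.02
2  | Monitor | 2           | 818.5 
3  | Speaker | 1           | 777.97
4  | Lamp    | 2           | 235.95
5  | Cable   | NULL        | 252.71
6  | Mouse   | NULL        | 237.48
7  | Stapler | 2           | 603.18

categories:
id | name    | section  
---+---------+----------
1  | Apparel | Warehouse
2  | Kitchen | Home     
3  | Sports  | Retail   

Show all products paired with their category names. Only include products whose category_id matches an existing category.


INNER JOIN keeps only products rows whose category_id matches an id in categories. Walk through each product:
  - product 1 (Camera): category_id=2 -> matches Kitchen
  - product 2 (Monitor): category_id=2 -> matches Kitchen
  - product 3 (Speaker): category_id=1 -> matches Apparel
  - product 4 (Lamp): category_id=2 -> matches Kitchen
  - product 5 (Cable): category_id=NULL, no match -> dropped
  - product 6 (Mouse): category_id=NULL, no match -> dropped
  - product 7 (Stapler): category_id=2 -> matches Kitchen
So 2 of 7 rows are dropped.

SQL:
SELECT a.name, b.name AS category
FROM products a
INNER JOIN categories b ON a.category_id = b.id

Result:
name    | category
--------+---------
Camera  | Kitchen 
Monitor | Kitchen 
Speaker | Apparel 
Lamp    | Kitchen 
Stapler | Kitchen 


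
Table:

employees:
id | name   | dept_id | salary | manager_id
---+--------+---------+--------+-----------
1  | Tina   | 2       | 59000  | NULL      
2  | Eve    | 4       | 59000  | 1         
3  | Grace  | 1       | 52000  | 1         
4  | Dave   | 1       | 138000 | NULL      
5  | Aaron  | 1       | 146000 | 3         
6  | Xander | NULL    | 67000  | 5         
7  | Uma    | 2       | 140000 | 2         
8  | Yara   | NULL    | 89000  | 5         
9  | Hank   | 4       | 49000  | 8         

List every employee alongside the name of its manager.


This is a self-join: employees is joined to a second copy of itself, matching each row's manager_id to another row's id. Use LEFT JOIN so rows with manager_id=NULL are kept.
  - employee 1 (Tina): manager_id=NULL -> NULL
  - employee 2 (Eve): manager_id=1 -> Tina
  - employee 3 (Grace): manager_id=1 -> Tina
  - employee 4 (Dave): manager_id=NULL -> NULL
  - employee 5 (Aaron): manager_id=3 -> Grace
  - employee 6 (Xander): manager_id=5 -> Aaron
  - employee 7 (Uma): manager_id=2 -> Eve
  - employee 8 (Yara): manager_id=5 -> Aaron
  - employee 9 (Hank): manager_id=8 -> Yara

SQL:
SELECT a.name AS item, b.name AS manager
FROM employees a
LEFT JOIN employees b ON a.manager_id = b.id

Result:
item   | manager
-------+--------
Tina   | NULL   
Eve    | Tina   
Grace  | Tina   
Dave   | NULL   
Aaron  | Grace  
Xander | Aaron  
Uma    | Eve    
Yara   | Aaron  
Hank   | Yara   


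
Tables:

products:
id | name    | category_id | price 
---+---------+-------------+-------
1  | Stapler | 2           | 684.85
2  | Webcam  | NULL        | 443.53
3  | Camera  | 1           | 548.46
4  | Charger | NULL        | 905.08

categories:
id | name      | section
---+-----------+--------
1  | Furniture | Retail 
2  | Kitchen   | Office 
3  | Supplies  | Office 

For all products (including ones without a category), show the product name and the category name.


LEFT JOIN keeps every row from products (the left table); where category_id has no match in categories, the category columns become NULL. Walk through each product:
  - product 1 (Stapler): category_id=2 -> matches Kitchen
  - product 2 (Webcam): category_id=NULL, no match -> kept with NULL
  - product 3 (Camera): category_id=1 -> matches Furniture
  - product 4 (Charger): category_id=NULL, no match -> kept with NULL
All 4 rows appear; 2 have NULL category.

SQL:
SELECT a.name, b.name AS category
FROM products a
LEFT JOIN categories b ON a.category_id = b.id

Result:
name    | category 
--------+----------
Stapler | Kitchen  
Webcam  | NULL     
Camera  | Furniture
Charger | NULL     


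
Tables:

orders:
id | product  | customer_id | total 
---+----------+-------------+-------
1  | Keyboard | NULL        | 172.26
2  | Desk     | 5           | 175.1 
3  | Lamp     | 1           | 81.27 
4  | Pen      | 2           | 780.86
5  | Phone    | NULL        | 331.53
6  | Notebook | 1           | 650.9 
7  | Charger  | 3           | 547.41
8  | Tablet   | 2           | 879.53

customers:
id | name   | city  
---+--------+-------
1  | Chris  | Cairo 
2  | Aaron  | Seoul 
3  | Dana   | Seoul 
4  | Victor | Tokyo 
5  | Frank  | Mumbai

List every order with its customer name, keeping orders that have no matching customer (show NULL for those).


LEFT JOIN keeps every row from orders (the left table); where customer_id has no match in customers, the customer columns become NULL. Walk through each order:
  - order 1 (Keyboard): customer_id=NULL, no match -> kept with NULL
  - order 2 (Desk): customer_id=5 -> matches Frank
  - order 3 (Lamp): customer_id=1 -> matches Chris
  - order 4 (Pen): customer_id=2 -> matches Aaron
  - order 5 (Phone): customer_id=NULL, no match -> kept with NULL
  - order 6 (Notebook): customer_id=1 -> matches Chris
  - order 7 (Charger): customer_id=3 -> matches Dana
  - order 8 (Tablet): customer_id=2 -> matches Aaron
All 8 rows appear; 2 have NULL customer.

SQL:
SELECT a.product, b.name AS customer
FROM orders a
LEFT JOIN customers b ON a.customer_id = b.id

Result:
product  | customer
---------+---------
Keyboard | NULL    
Desk     | Frank   
Lamp     | Chris   
Pen      | Aaron   
Phone    | NULL    
Notebook | Chris   
Charger  | Dana    
Tablet   | Aaron   


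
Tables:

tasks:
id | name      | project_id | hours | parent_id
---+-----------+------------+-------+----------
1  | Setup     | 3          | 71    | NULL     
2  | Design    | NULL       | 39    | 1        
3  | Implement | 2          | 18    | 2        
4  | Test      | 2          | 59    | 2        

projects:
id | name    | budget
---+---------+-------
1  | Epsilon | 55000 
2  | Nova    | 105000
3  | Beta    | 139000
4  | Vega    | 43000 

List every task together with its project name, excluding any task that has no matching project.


INNER JOIN keeps only tasks rows whose project_id matches an id in projects. Walk through each task:
  - task 1 (Setup): project_id=3 -> matches Beta
  - task 2 (Design): project_id=NULL, no match -> dropped
  - task 3 (Implement): project_id=2 -> matches Nova
  - task 4 (Test): project_id=2 -> matches Nova
So 1 of 4 rows is dropped.

SQL:
SELECT a.name, b.name AS project
FROM tasks a
INNER JOIN projects b ON a.project_id = b.id

Result:
name      | project
----------+--------
Setup     | Beta   
Implement | Nova   
Test      | Nova   


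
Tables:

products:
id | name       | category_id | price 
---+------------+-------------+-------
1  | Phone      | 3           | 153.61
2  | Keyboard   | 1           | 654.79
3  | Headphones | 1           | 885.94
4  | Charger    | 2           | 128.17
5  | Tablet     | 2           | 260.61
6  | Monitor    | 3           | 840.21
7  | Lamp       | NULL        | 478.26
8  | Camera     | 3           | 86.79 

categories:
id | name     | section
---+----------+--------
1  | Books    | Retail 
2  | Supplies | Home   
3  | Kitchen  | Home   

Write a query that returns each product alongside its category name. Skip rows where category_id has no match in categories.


INNER JOIN keeps only products rows whose category_id matches an id in categories. Walk through each product:
  - product 1 (Phone): category_id=3 -> matches Kitchen
  - product 2 (Keyboard): category_id=1 -> matches Books
  - product 3 (Headphones): category_id=1 -> matches Books
  - product 4 (Charger): category_id=2 -> matches Supplies
  - product 5 (Tablet): category_id=2 -> matches Supplies
  - product 6 (Monitor): category_id=3 -> matches Kitchen
  - product 7 (Lamp): category_id=NULL, no match -> dropped
  - product 8 (Camera): category_id=3 -> matches Kitchen
So 1 of 8 rows is dropped.

SQL:
SELECT a.name, b.name AS category
FROM products a
INNER JOIN categories b ON a.category_id = b.id

Result:
name       | category
-----------+---------
Phone      | Kitchen 
Keyboard   | Books   
Headphones | Books   
Charger    | Supplies
Tablet     | Supplies
Monitor    | Kitchen 
Camera     | Kitchen 


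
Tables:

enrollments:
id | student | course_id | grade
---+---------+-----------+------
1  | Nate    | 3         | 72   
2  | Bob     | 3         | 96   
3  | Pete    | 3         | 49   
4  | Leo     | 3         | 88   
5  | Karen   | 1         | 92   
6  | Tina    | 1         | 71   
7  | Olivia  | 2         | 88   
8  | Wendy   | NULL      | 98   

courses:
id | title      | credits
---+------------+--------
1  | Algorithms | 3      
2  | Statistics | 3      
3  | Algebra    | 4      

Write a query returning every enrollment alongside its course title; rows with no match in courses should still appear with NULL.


LEFT JOIN keeps every row from enrollments (the left table); where course_id has no match in courses, the course columns become NULL. Walk through each enrollment:
  - enrollment 1 (Nate): course_id=3 -> matches Algebra
  - enrollment 2 (Bob): course_id=3 -> matches Algebra
  - enrollment 3 (Pete): course_id=3 -> matches Algebra
  - enrollment 4 (Leo): course_id=3 -> matches Algebra
  - enrollment 5 (Karen): course_id=1 -> matches Algorithms
  - enrollment 6 (Tina): course_id=1 -> matches Algorithms
  - enrollment 7 (Olivia): course_id=2 -> matches Statistics
  - enrollment 8 (Wendy): course_id=NULL, no match -> kept with NULL
All 8 rows appear; 1 has NULL course.

SQL:
SELECT a.student, b.title AS course
FROM enrollments a
LEFT JOIN courses b ON a.course_id = b.id

Result:
student | course    
--------+-----------
Nate    | Algebra   
Bob     | Algebra   
Pete    | Algebra   
Leo     | Algebra   
Karen   | Algorithms
Tina    | Algorithms
Olivia  | Statistics
Wendy   | NULL      


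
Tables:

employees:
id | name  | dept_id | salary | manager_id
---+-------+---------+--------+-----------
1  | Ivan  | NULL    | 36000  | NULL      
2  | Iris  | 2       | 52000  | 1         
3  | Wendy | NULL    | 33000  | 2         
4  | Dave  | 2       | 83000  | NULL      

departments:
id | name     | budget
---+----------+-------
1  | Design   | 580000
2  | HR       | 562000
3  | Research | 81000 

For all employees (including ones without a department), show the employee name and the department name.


LEFT JOIN keeps every row from employees (the left table); where dept_id has no match in departments, the department columns become NULL. Walk through each employee:
  - employee 1 (Ivan): dept_id=NULL, no match -> kept with NULL
  - employee 2 (Iris): dept_id=2 -> matches HR
  - employee 3 (Wendy): dept_id=NULL, no match -> kept with NULL
  - employee 4 (Dave): dept_id=2 -> matches HR
All 4 rows appear; 2 have NULL department.

SQL:
SELECT a.name, b.name AS department
FROM employees a
LEFT JOIN departments b ON a.dept_id = b.id

Result:
name  | department
------+-----------
Ivan  | NULL      
Iris  | HR        
Wendy | NULL      
Dave  | HR        


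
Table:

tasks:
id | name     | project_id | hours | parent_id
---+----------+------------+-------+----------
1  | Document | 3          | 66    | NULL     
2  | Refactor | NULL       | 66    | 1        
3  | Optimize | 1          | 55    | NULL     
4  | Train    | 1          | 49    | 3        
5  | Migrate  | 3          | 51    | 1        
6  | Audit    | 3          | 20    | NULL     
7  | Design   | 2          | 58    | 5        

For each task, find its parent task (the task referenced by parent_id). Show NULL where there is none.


This is a self-join: tasks is joined to a second copy of itself, matching each row's parent_id to another row's id. Use LEFT JOIN so rows with parent_id=NULL are kept.
  - task 1 (Document): parent_id=NULL -> NULL
  - task 2 (Refactor): parent_id=1 -> Document
  - task 3 (Optimize): parent_id=NULL -> NULL
  - task 4 (Train): parent_id=3 -> Optimize
  - task 5 (Migrate): parent_id=1 -> Document
  - task 6 (Audit): parent_id=NULL -> NULL
  - task 7 (Design): parent_id=5 -> Migrate

SQL:
SELECT a.name AS item, b.name AS parent
FROM tasks a
LEFT JOIN tasks b ON a.parent_id = b.id

Result:
item     | parent  
---------+---------
Document | NULL    
Refactor | Document
Optimize | NULL    
Train    | Optimize
Migrate  | Document
Audit    | NULL    
Design   | Migrate 


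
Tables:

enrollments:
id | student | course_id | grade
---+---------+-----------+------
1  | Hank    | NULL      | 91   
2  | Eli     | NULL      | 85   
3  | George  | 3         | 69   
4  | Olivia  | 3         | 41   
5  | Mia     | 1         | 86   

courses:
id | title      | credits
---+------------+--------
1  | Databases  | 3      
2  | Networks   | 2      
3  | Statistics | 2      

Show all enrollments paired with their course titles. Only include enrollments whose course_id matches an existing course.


INNER JOIN keeps only enrollments rows whose course_id matches an id in courses. Walk through each enrollment:
  - enrollment 1 (Hank): course_id=NULL, no match -> dropped
  - enrollment 2 (Eli): course_id=NULL, no match -> dropped
  - enrollment 3 (George): course_id=3 -> matches Statistics
  - enrollment 4 (Olivia): course_id=3 -> matches Statistics
  - enrollment 5 (Mia): course_id=1 -> matches Databases
So 2 of 5 rows are dropped.

SQL:
SELECT a.student, b.title AS course
FROM enrollments a
INNER JOIN courses b ON a.course_id = b.id

Result:
student | course    
--------+-----------
George  | Statistics
Olivia  | Statistics
Mia     | Databases 


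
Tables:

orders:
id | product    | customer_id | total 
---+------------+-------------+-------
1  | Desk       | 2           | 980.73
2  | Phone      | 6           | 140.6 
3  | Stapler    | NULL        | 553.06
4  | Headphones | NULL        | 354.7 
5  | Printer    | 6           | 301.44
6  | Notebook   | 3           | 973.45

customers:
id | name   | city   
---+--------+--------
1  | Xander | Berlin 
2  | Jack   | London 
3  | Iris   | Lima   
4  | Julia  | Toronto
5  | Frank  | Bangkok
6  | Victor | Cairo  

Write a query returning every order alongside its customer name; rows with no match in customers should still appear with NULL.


LEFT JOIN keeps every row from orders (the left table); where customer_id has no match in customers, the customer columns become NULL. Walk through each order:
  - order 1 (Desk): customer_id=2 -> matches Jack
  - order 2 (Phone): customer_id=6 -> matches Victor
  - order 3 (Stapler): customer_id=NULL, no match -> kept with NULL
  - order 4 (Headphones): customer_id=NULL, no match -> kept with NULL
  - order 5 (Printer): customer_id=6 -> matches Victor
  - order 6 (Notebook): customer_id=3 -> matches Iris
All 6 rows appear; 2 have NULL customer.

SQL:
SELECT a.product, b.name AS customer
FROM orders a
LEFT JOIN customers b ON a.customer_id = b.id

Result:
product    | customer
-----------+---------
Desk       | Jack    
Phone      | Victor  
Stapler    | NULL    
Headphones | NULL    
Printer    | Victor  
Notebook   | Iris    


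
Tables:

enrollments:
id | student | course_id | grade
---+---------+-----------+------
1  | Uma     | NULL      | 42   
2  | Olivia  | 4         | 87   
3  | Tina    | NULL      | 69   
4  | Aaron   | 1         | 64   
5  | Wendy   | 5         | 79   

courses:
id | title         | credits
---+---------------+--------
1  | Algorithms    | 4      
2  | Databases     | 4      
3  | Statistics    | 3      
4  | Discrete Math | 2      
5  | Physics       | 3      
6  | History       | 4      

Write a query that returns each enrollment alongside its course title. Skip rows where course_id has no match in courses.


INNER JOIN keeps only enrollments rows whose course_id matches an id in courses. Walk through each enrollment:
  - enrollment 1 (Uma): course_id=NULL, no match -> dropped
  - enrollment 2 (Olivia): course_id=4 -> matches Discrete Math
  - enrollment 3 (Tina): course_id=NULL, no match -> dropped
  - enrollment 4 (Aaron): course_id=1 -> matches Algorithms
  - enrollment 5 (Wendy): course_id=5 -> matches Physics
So 2 of 5 rows are dropped.

SQL:
SELECT a.student, b.title AS course
FROM enrollments a
INNER JOIN courses b ON a.course_id = b.id

Result:
student | course       
--------+--------------
Olivia  | Discrete Math
Aaron   | Algorithms   
Wendy   | Physics      


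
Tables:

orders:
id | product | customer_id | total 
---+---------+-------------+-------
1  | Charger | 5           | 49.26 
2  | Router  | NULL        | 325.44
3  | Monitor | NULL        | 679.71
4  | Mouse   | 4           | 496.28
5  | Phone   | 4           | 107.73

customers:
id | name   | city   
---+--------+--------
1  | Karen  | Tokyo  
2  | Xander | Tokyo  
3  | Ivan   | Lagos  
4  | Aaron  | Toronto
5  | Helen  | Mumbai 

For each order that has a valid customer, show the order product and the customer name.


INNER JOIN keeps only orders rows whose customer_id matches an id in customers. Walk through each order:
  - order 1 (Charger): customer_id=5 -> matches Helen
  - order 2 (Router): customer_id=NULL, no match -> dropped
  - order 3 (Monitor): customer_id=NULL, no match -> dropped
  - order 4 (Mouse): customer_id=4 -> matches Aaron
  - order 5 (Phone): customer_id=4 -> matches Aaron
So 2 of 5 rows are dropped.

SQL:
SELECT a.product, b.name AS customer
FROM orders a
INNER JOIN customers b ON a.customer_id = b.id

Result:
product | customer
--------+---------
Charger | Helen   
Mouse   | Aaron   
Phone   | Aaron   


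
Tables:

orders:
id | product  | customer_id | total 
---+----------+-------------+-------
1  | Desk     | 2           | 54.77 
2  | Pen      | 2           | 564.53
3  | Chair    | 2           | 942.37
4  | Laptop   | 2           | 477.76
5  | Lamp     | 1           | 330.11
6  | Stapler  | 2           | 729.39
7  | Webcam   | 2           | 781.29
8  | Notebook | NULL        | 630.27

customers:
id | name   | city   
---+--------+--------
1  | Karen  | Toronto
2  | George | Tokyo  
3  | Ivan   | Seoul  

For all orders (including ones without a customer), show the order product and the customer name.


LEFT JOIN keeps every row from orders (the left table); where customer_id has no match in customers, the customer columns become NULL. Walk through each order:
  - order 1 (Desk): customer_id=2 -> matches George
  - order 2 (Pen): customer_id=2 -> matches George
  - order 3 (Chair): customer_id=2 -> matches George
  - order 4 (Laptop): customer_id=2 -> matches George
  - order 5 (Lamp): customer_id=1 -> matches Karen
  - order 6 (Stapler): customer_id=2 -> matches George
  - order 7 (Webcam): customer_id=2 -> matches George
  - order 8 (Notebook): customer_id=NULL, no match -> kept with NULL
All 8 rows appear; 1 has NULL customer.

SQL:
SELECT a.product, b.name AS customer
FROM orders a
LEFT JOIN customers b ON a.customer_id = b.id

Result:
product  | customer
---------+---------
Desk     | George  
Pen      | George  
Chair    | George  
Laptop   | George  
Lamp     | Karen   
Stapler  | George  
Webcam   | George  
Notebook | NULL    


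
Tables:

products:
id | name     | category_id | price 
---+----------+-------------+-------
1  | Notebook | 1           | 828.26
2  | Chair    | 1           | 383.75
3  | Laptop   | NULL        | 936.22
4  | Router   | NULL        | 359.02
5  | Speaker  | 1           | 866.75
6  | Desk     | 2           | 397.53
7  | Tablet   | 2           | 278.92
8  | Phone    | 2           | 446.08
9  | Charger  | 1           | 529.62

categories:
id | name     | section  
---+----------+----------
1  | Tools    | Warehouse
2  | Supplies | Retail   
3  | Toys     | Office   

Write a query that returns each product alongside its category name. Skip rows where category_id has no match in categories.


INNER JOIN keeps only products rows whose category_id matches an id in categories. Walk through each product:
  - product 1 (Notebook): category_id=1 -> matches Tools
  - product 2 (Chair): category_id=1 -> matches Tools
  - product 3 (Laptop): category_id=NULL, no match -> dropped
  - product 4 (Router): category_id=NULL, no match -> dropped
  - product 5 (Speaker): category_id=1 -> matches Tools
  - product 6 (Desk): category_id=2 -> matches Supplies
  - product 7 (Tablet): category_id=2 -> matches Supplies
  - product 8 (Phone): category_id=2 -> matches Supplies
  - product 9 (Charger): category_id=1 -> matches Tools
So 2 of 9 rows are dropped.

SQL:
SELECT a.name, b.name AS category
FROM products a
INNER JOIN categories b ON a.category_id = b.id

Result:
name     | category
---------+---------
Notebook | Tools   
Chair    | Tools   
Speaker  | Tools   
Desk     | Supplies
Tablet   | Supplies
Phone    | Supplies
Charger  | Tools   


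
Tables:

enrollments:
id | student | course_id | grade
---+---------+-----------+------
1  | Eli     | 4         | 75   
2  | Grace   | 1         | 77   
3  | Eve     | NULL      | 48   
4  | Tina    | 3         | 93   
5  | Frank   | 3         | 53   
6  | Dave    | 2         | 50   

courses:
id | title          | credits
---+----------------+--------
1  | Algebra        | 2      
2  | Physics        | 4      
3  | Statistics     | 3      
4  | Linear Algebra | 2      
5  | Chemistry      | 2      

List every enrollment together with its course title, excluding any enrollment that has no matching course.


INNER JOIN keeps only enrollments rows whose course_id matches an id in courses. Walk through each enrollment:
  - enrollment 1 (Eli): course_id=4 -> matches Linear Algebra
  - enrollment 2 (Grace): course_id=1 -> matches Algebra
  - enrollment 3 (Eve): course_id=NULL, no match -> dropped
  - enrollment 4 (Tina): course_id=3 -> matches Statistics
  - enrollment 5 (Frank): course_id=3 -> matches Statistics
  - enrollment 6 (Dave): course_id=2 -> matches Physics
So 1 of 6 rows is dropped.

SQL:
SELECT a.student, b.title AS course
FROM enrollments a
INNER JOIN courses b ON a.course_id = b.id

Result:
student | course        
--------+---------------
Eli     | Linear Algebra
Grace   | Algebra       
Tina    | Statistics    
Frank   | Statistics    
Dave    | Physics       


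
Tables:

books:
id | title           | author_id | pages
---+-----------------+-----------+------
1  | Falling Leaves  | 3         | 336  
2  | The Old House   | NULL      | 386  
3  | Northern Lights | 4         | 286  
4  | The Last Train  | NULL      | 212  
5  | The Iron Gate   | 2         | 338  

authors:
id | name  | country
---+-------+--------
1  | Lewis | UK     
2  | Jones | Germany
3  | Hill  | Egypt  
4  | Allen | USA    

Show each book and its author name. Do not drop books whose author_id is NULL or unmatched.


LEFT JOIN keeps every row from books (the left table); where author_id has no match in authors, the author columns become NULL. Walk through each book:
  - book 1 (Falling Leaves): author_id=3 -> matches Hill
  - book 2 (The Old House): author_id=NULL, no match -> kept with NULL
  - book 3 (Northern Lights): author_id=4 -> matches Allen
  - book 4 (The Last Train): author_id=NULL, no match -> kept with NULL
  - book 5 (The Iron Gate): author_id=2 -> matches Jones
All 5 rows appear; 2 have NULL author.

SQL:
SELECT a.title, b.name AS author
FROM books a
LEFT JOIN authors b ON a.author_id = b.id

Result:
title           | author
----------------+-------
Falling Leaves  | Hill  
The Old House   | NULL  
Northern Lights | Allen 
The Last Train  | NULL  
The Iron Gate   | Jones 


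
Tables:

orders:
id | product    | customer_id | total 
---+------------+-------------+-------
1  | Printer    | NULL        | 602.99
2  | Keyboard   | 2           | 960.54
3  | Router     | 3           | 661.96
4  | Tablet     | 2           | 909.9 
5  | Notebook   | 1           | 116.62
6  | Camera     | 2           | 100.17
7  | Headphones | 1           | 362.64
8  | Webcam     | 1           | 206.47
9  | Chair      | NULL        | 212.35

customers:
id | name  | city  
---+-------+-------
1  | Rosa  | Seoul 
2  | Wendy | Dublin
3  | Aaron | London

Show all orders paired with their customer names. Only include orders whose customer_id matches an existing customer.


INNER JOIN keeps only orders rows whose customer_id matches an id in customers. Walk through each order:
  - order 1 (Printer): customer_id=NULL, no match -> dropped
  - order 2 (Keyboard): customer_id=2 -> matches Wendy
  - order 3 (Router): customer_id=3 -> matches Aaron
  - order 4 (Tablet): customer_id=2 -> matches Wendy
  - order 5 (Notebook): customer_id=1 -> matches Rosa
  - order 6 (Camera): customer_id=2 -> matches Wendy
  - order 7 (Headphones): customer_id=1 -> matches Rosa
  - order 8 (Webcam): customer_id=1 -> matches Rosa
  - order 9 (Chair): customer_id=NULL, no match -> dropped
So 2 of 9 rows are dropped.

SQL:
SELECT a.product, b.name AS customer
FROM orders a
INNER JOIN customers b ON a.customer_id = b.id

Result:
product    | customer
-----------+---------
Keyboard   | Wendy   
Router     | Aaron   
Tablet     | Wendy   
Notebook   | Rosa    
Camera     | Wendy   
Headphones | Rosa    
Webcam     | Rosa    


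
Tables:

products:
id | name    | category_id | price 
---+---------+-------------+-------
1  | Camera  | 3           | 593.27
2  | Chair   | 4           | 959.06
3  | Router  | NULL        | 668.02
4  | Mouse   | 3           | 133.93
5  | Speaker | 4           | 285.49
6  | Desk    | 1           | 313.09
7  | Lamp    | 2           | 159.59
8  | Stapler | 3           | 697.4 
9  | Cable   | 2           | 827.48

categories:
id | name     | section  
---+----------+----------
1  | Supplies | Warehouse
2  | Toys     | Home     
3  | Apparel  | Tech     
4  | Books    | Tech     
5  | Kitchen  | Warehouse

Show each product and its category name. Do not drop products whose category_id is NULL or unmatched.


LEFT JOIN keeps every row from products (the left table); where category_id has no match in categories, the category columns become NULL. Walk through each product:
  - product 1 (Camera): category_id=3 -> matches Apparel
  - product 2 (Chair): category_id=4 -> matches Books
  - product 3 (Router): category_id=NULL, no match -> kept with NULL
  - product 4 (Mouse): category_id=3 -> matches Apparel
  - product 5 (Speaker): category_id=4 -> matches Books
  - product 6 (Desk): category_id=1 -> matches Supplies
  - product 7 (Lamp): category_id=2 -> matches Toys
  - product 8 (Stapler): category_id=3 -> matches Apparel
  - product 9 (Cable): category_id=2 -> matches Toys
All 9 rows appear; 1 has NULL category.

SQL:
SELECT a.name, b.name AS category
FROM products a
LEFT JOIN categories b ON a.category_id = b.id

Result:
name    | category
--------+---------
Camera  | Apparel 
Chair   | Books   
Router  | NULL    
Mouse   | Apparel 
Speaker | Books   
Desk    | Supplies
Lamp    | Toys    
Stapler | Apparel 
Cable   | Toys    
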